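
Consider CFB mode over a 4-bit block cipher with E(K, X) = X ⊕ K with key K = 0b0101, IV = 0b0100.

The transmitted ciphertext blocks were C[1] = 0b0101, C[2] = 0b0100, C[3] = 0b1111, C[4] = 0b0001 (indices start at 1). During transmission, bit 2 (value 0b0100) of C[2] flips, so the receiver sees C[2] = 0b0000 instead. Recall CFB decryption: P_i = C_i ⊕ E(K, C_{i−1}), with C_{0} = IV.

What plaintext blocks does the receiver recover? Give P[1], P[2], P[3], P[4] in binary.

P[1] = 0b0100, P[2] = 0b0000, P[3] = 0b1010, P[4] = 0b1011

Only C[2] changed, to 0b0000. In CFB, a change in C_i flips the same bit in P_i and garbles P_{i+1}. Decrypting the received ciphertext:
P[1]: E(K, 0b0100) = 0b0001; 0b0101 ⊕ 0b0001 = 0b0100.
P[2]: E(K, 0b0101) = 0b0000; 0b0000 ⊕ 0b0000 = 0b0000.
P[3]: E(K, 0b0000) = 0b0101; 0b1111 ⊕ 0b0101 = 0b1010.
P[4]: E(K, 0b1111) = 0b1010; 0b0001 ⊕ 0b1010 = 0b1011.
Blocks that differ from the original plaintext: P[2], P[3].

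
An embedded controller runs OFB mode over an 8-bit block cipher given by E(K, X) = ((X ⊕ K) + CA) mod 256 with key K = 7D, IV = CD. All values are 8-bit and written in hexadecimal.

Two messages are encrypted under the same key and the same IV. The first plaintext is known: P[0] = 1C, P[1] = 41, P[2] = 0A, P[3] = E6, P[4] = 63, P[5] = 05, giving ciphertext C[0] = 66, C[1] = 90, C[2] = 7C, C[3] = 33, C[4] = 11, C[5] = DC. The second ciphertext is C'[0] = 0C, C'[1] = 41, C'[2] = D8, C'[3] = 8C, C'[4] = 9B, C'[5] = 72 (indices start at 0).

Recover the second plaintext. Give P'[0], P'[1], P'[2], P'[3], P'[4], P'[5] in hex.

In OFB with a reused IV, both messages share the same keystream S_i, so C_i ⊕ C'_i = P_i ⊕ P'_i and thus P'_i = P_i ⊕ C_i ⊕ C'_i.
P'[0]: 1C ⊕ 66 ⊕ 0C = 76.
P'[1]: 41 ⊕ 90 ⊕ 41 = 90.
P'[2]: 0A ⊕ 7C ⊕ D8 = AE.
P'[3]: E6 ⊕ 33 ⊕ 8C = 59.
P'[4]: 63 ⊕ 11 ⊕ 9B = E9.
P'[5]: 05 ⊕ DC ⊕ 72 = AB.

P'[0] = 76, P'[1] = 90, P'[2] = AE, P'[3] = 59, P'[4] = E9, P'[5] = AB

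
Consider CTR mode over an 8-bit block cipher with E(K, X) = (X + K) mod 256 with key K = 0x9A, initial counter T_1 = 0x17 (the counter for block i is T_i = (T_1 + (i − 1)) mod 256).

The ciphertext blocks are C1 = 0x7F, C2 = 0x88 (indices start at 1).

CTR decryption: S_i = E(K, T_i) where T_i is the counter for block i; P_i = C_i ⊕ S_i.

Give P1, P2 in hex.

P1 = 0xCE, P2 = 0x3A

P1: T = 0x17, S = E(K, T) = 0xB1; 0x7F ⊕ 0xB1 = 0xCE.
P2: T = 0x18, S = E(K, T) = 0xB2; 0x88 ⊕ 0xB2 = 0x3A.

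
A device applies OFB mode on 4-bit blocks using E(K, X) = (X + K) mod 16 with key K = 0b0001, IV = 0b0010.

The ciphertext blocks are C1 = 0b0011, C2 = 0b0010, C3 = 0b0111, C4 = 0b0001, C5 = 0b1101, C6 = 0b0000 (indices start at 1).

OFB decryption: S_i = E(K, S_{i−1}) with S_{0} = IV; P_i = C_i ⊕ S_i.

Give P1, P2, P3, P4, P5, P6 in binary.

P1 = 0b0000, P2 = 0b0110, P3 = 0b0010, P4 = 0b0111, P5 = 0b1010, P6 = 0b1000

P1: S = E(K, 0b0010) = 0b0011; 0b0011 ⊕ 0b0011 = 0b0000.
P2: S = E(K, 0b0011) = 0b0100; 0b0010 ⊕ 0b0100 = 0b0110.
P3: S = E(K, 0b0100) = 0b0101; 0b0111 ⊕ 0b0101 = 0b0010.
P4: S = E(K, 0b0101) = 0b0110; 0b0001 ⊕ 0b0110 = 0b0111.
P5: S = E(K, 0b0110) = 0b0111; 0b1101 ⊕ 0b0111 = 0b1010.
P6: S = E(K, 0b0111) = 0b1000; 0b0000 ⊕ 0b1000 = 0b1000.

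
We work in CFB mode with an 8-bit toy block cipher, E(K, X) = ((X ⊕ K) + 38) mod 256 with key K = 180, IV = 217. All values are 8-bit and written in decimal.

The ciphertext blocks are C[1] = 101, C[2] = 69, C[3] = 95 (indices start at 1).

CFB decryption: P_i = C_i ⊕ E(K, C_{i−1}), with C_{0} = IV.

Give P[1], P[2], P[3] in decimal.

P[1] = 246, P[2] = 178, P[3] = 72

P[1]: E(K, 217) = 147; 101 ⊕ 147 = 246.
P[2]: E(K, 101) = 247; 69 ⊕ 247 = 178.
P[3]: E(K, 69) = 23; 95 ⊕ 23 = 72.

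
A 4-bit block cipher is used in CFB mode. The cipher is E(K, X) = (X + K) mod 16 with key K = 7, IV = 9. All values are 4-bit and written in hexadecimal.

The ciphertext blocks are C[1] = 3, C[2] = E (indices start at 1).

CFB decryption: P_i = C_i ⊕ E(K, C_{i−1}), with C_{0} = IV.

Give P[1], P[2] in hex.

P[1] = 3, P[2] = 4

P[1]: E(K, 9) = 0; 3 ⊕ 0 = 3.
P[2]: E(K, 3) = A; E ⊕ A = 4.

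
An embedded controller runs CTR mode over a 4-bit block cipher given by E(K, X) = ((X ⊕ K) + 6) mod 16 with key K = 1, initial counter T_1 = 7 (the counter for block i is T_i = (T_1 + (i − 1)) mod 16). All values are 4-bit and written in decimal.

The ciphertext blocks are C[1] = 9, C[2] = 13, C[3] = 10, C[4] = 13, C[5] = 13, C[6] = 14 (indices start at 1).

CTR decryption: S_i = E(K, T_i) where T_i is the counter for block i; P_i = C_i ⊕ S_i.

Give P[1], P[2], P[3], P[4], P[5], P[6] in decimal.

P[1]: T = 7, S = E(K, T) = 12; 9 ⊕ 12 = 5.
P[2]: T = 8, S = E(K, T) = 15; 13 ⊕ 15 = 2.
P[3]: T = 9, S = E(K, T) = 14; 10 ⊕ 14 = 4.
P[4]: T = 10, S = E(K, T) = 1; 13 ⊕ 1 = 12.
P[5]: T = 11, S = E(K, T) = 0; 13 ⊕ 0 = 13.
P[6]: T = 12, S = E(K, T) = 3; 14 ⊕ 3 = 13.

P[1] = 5, P[2] = 2, P[3] = 4, P[4] = 12, P[5] = 13, P[6] = 13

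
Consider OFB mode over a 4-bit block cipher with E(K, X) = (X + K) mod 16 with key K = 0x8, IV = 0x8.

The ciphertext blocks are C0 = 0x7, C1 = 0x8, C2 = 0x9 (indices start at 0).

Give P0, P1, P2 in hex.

P0 = 0x7, P1 = 0x0, P2 = 0x9

OFB decryption: S_i = E(K, S_{i−1}) with S_{−1} = IV; P_i = C_i ⊕ S_i.
P0: S = E(K, 0x8) = 0x0; 0x7 ⊕ 0x0 = 0x7.
P1: S = E(K, 0x0) = 0x8; 0x8 ⊕ 0x8 = 0x0.
P2: S = E(K, 0x8) = 0x0; 0x9 ⊕ 0x0 = 0x9.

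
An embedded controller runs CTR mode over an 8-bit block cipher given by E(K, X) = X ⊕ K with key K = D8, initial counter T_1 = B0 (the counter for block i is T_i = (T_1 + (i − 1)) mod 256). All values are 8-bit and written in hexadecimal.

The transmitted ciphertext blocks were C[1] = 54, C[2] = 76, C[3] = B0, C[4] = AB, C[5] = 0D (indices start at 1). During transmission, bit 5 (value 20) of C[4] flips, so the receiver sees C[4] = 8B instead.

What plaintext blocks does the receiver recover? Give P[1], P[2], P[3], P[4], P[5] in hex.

P[1] = 3C, P[2] = 1F, P[3] = DA, P[4] = E0, P[5] = 61

CTR decryption: S_i = E(K, T_i) where T_i is the counter for block i; P_i = C_i ⊕ S_i.
Only C[4] changed, to 8B. In CTR, a change in C_i flips the same bit in P_i only; the keystream is unaffected. Decrypting the received ciphertext:
P[1]: T = B0, S = E(K, T) = 68; 54 ⊕ 68 = 3C.
P[2]: T = B1, S = E(K, T) = 69; 76 ⊕ 69 = 1F.
P[3]: T = B2, S = E(K, T) = 6A; B0 ⊕ 6A = DA.
P[4]: T = B3, S = E(K, T) = 6B; 8B ⊕ 6B = E0.
P[5]: T = B4, S = E(K, T) = 6C; 0D ⊕ 6C = 61.
Blocks that differ from the original plaintext: P[4].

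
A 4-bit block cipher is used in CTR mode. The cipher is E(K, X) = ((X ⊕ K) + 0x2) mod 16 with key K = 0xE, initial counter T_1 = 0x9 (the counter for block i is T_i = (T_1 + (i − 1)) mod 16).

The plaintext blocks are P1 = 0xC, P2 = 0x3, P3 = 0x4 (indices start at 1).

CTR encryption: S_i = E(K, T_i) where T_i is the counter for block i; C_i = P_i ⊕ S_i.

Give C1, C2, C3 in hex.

C1 = 0x5, C2 = 0x5, C3 = 0x3

C1: T = 0x9, S = E(K, T) = 0x9; 0xC ⊕ 0x9 = 0x5.
C2: T = 0xA, S = E(K, T) = 0x6; 0x3 ⊕ 0x6 = 0x5.
C3: T = 0xB, S = E(K, T) = 0x7; 0x4 ⊕ 0x7 = 0x3.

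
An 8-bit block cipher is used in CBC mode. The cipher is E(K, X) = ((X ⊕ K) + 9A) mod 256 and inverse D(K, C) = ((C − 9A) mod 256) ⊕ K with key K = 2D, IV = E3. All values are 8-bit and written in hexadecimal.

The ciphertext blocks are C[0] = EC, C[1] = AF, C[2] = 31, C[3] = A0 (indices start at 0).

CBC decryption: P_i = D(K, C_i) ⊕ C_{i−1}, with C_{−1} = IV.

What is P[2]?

P[2] = 15

P[2]: D(K, 31) = BA; BA ⊕ AF = 15.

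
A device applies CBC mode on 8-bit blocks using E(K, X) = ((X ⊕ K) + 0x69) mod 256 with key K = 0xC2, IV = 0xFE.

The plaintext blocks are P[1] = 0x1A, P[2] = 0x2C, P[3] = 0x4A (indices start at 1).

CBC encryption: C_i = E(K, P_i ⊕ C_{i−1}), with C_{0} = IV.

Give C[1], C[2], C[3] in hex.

C[1]: P[1] ⊕ 0xFE = 0xE4; E(K, 0xE4) = 0x8F.
C[2]: P[2] ⊕ 0x8F = 0xA3; E(K, 0xA3) = 0xCA.
C[3]: P[3] ⊕ 0xCA = 0x80; E(K, 0x80) = 0xAB.

C[1] = 0x8F, C[2] = 0xCA, C[3] = 0xAB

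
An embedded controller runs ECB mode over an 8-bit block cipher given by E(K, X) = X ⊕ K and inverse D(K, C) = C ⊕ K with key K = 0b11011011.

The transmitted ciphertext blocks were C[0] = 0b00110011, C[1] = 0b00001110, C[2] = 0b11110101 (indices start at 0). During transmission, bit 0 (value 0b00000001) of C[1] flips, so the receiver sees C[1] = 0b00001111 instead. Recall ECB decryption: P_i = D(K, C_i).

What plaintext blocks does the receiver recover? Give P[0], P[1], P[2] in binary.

Only C[1] changed, to 0b00001111. In ECB, a change in C_i affects only P_i. Decrypting the received ciphertext:
P[0]: D(K, 0b00110011) = 0b11101000.
P[1]: D(K, 0b00001111) = 0b11010100.
P[2]: D(K, 0b11110101) = 0b00101110.
Blocks that differ from the original plaintext: P[1].

P[0] = 0b11101000, P[1] = 0b11010100, P[2] = 0b00101110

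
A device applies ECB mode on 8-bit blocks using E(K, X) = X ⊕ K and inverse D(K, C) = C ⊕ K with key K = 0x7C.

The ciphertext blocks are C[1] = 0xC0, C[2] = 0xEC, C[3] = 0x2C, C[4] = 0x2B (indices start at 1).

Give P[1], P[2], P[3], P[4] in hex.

ECB decryption: P_i = D(K, C_i).
P[1]: D(K, 0xC0) = 0xBC.
P[2]: D(K, 0xEC) = 0x90.
P[3]: D(K, 0x2C) = 0x50.
P[4]: D(K, 0x2B) = 0x57.

P[1] = 0xBC, P[2] = 0x90, P[3] = 0x50, P[4] = 0x57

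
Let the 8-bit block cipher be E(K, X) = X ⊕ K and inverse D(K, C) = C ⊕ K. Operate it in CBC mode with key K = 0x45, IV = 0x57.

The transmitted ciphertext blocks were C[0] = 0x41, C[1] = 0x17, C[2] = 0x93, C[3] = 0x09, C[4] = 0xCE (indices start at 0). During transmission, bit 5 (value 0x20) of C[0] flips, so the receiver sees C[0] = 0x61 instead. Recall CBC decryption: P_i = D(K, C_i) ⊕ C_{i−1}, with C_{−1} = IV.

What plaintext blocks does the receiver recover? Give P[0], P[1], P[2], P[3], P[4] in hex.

P[0] = 0x73, P[1] = 0x33, P[2] = 0xC1, P[3] = 0xDF, P[4] = 0x82

Only C[0] changed, to 0x61. In CBC, a change in C_i garbles P_i and flips the same bit in P_{i+1}. Decrypting the received ciphertext:
P[0]: D(K, 0x61) = 0x24; 0x24 ⊕ 0x57 = 0x73.
P[1]: D(K, 0x17) = 0x52; 0x52 ⊕ 0x61 = 0x33.
P[2]: D(K, 0x93) = 0xD6; 0xD6 ⊕ 0x17 = 0xC1.
P[3]: D(K, 0x09) = 0x4C; 0x4C ⊕ 0x93 = 0xDF.
P[4]: D(K, 0xCE) = 0x8B; 0x8B ⊕ 0x09 = 0x82.
Blocks that differ from the original plaintext: P[0], P[1].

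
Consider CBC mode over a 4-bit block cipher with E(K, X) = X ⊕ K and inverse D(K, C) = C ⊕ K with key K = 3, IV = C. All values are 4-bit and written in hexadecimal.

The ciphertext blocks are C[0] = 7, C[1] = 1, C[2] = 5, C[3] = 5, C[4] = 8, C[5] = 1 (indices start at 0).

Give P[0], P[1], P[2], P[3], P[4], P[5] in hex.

CBC decryption: P_i = D(K, C_i) ⊕ C_{i−1}, with C_{−1} = IV.
P[0]: D(K, 7) = 4; 4 ⊕ C = 8.
P[1]: D(K, 1) = 2; 2 ⊕ 7 = 5.
P[2]: D(K, 5) = 6; 6 ⊕ 1 = 7.
P[3]: D(K, 5) = 6; 6 ⊕ 5 = 3.
P[4]: D(K, 8) = B; B ⊕ 5 = E.
P[5]: D(K, 1) = 2; 2 ⊕ 8 = A.

P[0] = 8, P[1] = 5, P[2] = 7, P[3] = 3, P[4] = E, P[5] = A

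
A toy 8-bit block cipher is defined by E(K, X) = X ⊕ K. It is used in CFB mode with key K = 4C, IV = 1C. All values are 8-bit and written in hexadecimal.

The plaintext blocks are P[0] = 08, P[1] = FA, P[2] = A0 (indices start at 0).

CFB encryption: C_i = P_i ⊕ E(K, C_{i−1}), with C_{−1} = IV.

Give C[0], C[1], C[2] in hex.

C[0] = 58, C[1] = EE, C[2] = 02

C[0]: E(K, 1C) = 50; 08 ⊕ 50 = 58.
C[1]: E(K, 58) = 14; FA ⊕ 14 = EE.
C[2]: E(K, EE) = A2; A0 ⊕ A2 = 02.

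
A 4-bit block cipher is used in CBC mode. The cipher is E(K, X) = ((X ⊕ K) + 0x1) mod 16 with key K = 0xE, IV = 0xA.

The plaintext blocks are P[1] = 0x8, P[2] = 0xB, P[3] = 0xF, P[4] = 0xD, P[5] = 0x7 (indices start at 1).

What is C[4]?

CBC encryption: C_i = E(K, P_i ⊕ C_{i−1}), with C_{0} = IV.
C[1]: P[1] ⊕ 0xA = 0x2; E(K, 0x2) = 0xD.
C[2]: P[2] ⊕ 0xD = 0x6; E(K, 0x6) = 0x9.
C[3]: P[3] ⊕ 0x9 = 0x6; E(K, 0x6) = 0x9.
C[4]: P[4] ⊕ 0x9 = 0x4; E(K, 0x4) = 0xB.

C[4] = 0xB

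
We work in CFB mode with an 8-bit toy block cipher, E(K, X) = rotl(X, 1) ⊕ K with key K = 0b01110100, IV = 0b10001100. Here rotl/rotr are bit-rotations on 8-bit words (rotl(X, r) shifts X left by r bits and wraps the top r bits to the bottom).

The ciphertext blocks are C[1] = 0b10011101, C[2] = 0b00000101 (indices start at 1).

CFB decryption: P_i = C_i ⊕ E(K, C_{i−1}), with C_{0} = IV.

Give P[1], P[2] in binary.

P[1]: E(K, 0b10001100) = 0b01101101; 0b10011101 ⊕ 0b01101101 = 0b11110000.
P[2]: E(K, 0b10011101) = 0b01001111; 0b00000101 ⊕ 0b01001111 = 0b01001010.

P[1] = 0b11110000, P[2] = 0b01001010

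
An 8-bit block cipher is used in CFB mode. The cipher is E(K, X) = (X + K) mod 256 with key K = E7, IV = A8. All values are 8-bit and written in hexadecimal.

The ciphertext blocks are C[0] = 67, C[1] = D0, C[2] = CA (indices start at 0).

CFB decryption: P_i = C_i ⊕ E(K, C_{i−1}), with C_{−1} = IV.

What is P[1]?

P[1] = 9E

P[1]: E(K, 67) = 4E; D0 ⊕ 4E = 9E.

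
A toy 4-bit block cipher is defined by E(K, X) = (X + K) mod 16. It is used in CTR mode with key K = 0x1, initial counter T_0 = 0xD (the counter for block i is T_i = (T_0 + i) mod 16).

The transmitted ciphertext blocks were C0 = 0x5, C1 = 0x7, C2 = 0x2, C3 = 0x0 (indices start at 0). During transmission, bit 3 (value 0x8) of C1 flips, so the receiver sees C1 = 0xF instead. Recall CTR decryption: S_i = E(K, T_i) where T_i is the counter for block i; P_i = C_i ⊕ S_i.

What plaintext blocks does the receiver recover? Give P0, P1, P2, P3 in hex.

Only C1 changed, to 0xF. In CTR, a change in C_i flips the same bit in P_i only; the keystream is unaffected. Decrypting the received ciphertext:
P0: T = 0xD, S = E(K, T) = 0xE; 0x5 ⊕ 0xE = 0xB.
P1: T = 0xE, S = E(K, T) = 0xF; 0xF ⊕ 0xF = 0x0.
P2: T = 0xF, S = E(K, T) = 0x0; 0x2 ⊕ 0x0 = 0x2.
P3: T = 0x0, S = E(K, T) = 0x1; 0x0 ⊕ 0x1 = 0x1.
Blocks that differ from the original plaintext: P1.

P0 = 0xB, P1 = 0x0, P2 = 0x2, P3 = 0x1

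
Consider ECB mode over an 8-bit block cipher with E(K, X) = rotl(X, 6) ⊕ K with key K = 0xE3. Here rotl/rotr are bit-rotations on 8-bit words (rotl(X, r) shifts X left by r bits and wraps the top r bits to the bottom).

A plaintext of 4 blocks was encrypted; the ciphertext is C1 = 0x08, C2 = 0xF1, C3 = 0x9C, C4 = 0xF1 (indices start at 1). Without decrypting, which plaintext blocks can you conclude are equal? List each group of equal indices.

ECB encrypts each block independently with the same key, so equal ciphertext blocks imply equal plaintext blocks.
C2 = C4 = 0xF1, so P2 = P4.

P2 = P4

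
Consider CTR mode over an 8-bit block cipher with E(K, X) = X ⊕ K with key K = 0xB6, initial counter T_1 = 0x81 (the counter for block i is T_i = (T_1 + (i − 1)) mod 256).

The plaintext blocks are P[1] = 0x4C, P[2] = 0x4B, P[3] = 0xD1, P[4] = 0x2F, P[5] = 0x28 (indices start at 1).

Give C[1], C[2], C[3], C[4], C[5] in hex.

C[1] = 0x7B, C[2] = 0x7F, C[3] = 0xE4, C[4] = 0x1D, C[5] = 0x1B

CTR encryption: S_i = E(K, T_i) where T_i is the counter for block i; C_i = P_i ⊕ S_i.
C[1]: T = 0x81, S = E(K, T) = 0x37; 0x4C ⊕ 0x37 = 0x7B.
C[2]: T = 0x82, S = E(K, T) = 0x34; 0x4B ⊕ 0x34 = 0x7F.
C[3]: T = 0x83, S = E(K, T) = 0x35; 0xD1 ⊕ 0x35 = 0xE4.
C[4]: T = 0x84, S = E(K, T) = 0x32; 0x2F ⊕ 0x32 = 0x1D.
C[5]: T = 0x85, S = E(K, T) = 0x33; 0x28 ⊕ 0x33 = 0x1B.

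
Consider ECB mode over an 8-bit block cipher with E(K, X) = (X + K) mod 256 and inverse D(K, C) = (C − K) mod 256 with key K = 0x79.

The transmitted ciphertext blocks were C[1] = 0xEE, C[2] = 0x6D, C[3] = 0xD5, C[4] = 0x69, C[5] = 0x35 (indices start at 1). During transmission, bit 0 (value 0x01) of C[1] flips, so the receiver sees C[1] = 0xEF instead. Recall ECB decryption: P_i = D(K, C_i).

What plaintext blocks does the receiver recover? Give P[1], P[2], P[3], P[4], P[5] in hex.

P[1] = 0x76, P[2] = 0xF4, P[3] = 0x5C, P[4] = 0xF0, P[5] = 0xBC

Only C[1] changed, to 0xEF. In ECB, a change in C_i affects only P_i. Decrypting the received ciphertext:
P[1]: D(K, 0xEF) = 0x76.
P[2]: D(K, 0x6D) = 0xF4.
P[3]: D(K, 0xD5) = 0x5C.
P[4]: D(K, 0x69) = 0xF0.
P[5]: D(K, 0x35) = 0xBC.
Blocks that differ from the original plaintext: P[1].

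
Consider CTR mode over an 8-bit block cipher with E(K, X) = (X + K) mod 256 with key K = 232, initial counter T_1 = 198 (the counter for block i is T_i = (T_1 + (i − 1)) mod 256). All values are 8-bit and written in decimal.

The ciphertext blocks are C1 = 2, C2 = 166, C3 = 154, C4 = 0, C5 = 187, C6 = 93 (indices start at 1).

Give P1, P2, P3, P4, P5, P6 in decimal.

CTR decryption: S_i = E(K, T_i) where T_i is the counter for block i; P_i = C_i ⊕ S_i.
P1: T = 198, S = E(K, T) = 174; 2 ⊕ 174 = 172.
P2: T = 199, S = E(K, T) = 175; 166 ⊕ 175 = 9.
P3: T = 200, S = E(K, T) = 176; 154 ⊕ 176 = 42.
P4: T = 201, S = E(K, T) = 177; 0 ⊕ 177 = 177.
P5: T = 202, S = E(K, T) = 178; 187 ⊕ 178 = 9.
P6: T = 203, S = E(K, T) = 179; 93 ⊕ 179 = 238.

P1 = 172, P2 = 9, P3 = 42, P4 = 177, P5 = 9, P6 = 238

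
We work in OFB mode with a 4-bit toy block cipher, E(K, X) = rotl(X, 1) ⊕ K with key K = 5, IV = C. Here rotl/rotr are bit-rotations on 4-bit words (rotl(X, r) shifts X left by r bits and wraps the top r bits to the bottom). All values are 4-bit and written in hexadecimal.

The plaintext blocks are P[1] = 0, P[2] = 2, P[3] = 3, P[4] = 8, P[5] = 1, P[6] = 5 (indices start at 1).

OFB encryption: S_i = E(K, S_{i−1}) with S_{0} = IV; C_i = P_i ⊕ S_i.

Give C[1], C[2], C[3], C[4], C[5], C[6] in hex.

C[1] = C, C[2] = E, C[3] = F, C[4] = 4, C[5] = D, C[6] = 9

C[1]: S = E(K, C) = C; 0 ⊕ C = C.
C[2]: S = E(K, C) = C; 2 ⊕ C = E.
C[3]: S = E(K, C) = C; 3 ⊕ C = F.
C[4]: S = E(K, C) = C; 8 ⊕ C = 4.
C[5]: S = E(K, C) = C; 1 ⊕ C = D.
C[6]: S = E(K, C) = C; 5 ⊕ C = 9.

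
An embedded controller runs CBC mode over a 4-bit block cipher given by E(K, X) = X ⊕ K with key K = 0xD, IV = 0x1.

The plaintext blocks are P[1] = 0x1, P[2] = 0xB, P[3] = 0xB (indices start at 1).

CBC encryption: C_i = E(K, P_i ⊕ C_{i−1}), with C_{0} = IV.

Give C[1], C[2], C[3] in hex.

C[1]: P[1] ⊕ 0x1 = 0x0; E(K, 0x0) = 0xD.
C[2]: P[2] ⊕ 0xD = 0x6; E(K, 0x6) = 0xB.
C[3]: P[3] ⊕ 0xB = 0x0; E(K, 0x0) = 0xD.

C[1] = 0xD, C[2] = 0xB, C[3] = 0xD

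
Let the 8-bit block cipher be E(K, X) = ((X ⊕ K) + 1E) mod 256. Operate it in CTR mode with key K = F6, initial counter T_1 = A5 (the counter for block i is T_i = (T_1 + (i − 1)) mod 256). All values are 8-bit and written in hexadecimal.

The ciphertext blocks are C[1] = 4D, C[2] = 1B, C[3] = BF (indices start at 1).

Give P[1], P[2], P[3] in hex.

CTR decryption: S_i = E(K, T_i) where T_i is the counter for block i; P_i = C_i ⊕ S_i.
P[1]: T = A5, S = E(K, T) = 71; 4D ⊕ 71 = 3C.
P[2]: T = A6, S = E(K, T) = 6E; 1B ⊕ 6E = 75.
P[3]: T = A7, S = E(K, T) = 6F; BF ⊕ 6F = D0.

P[1] = 3C, P[2] = 75, P[3] = D0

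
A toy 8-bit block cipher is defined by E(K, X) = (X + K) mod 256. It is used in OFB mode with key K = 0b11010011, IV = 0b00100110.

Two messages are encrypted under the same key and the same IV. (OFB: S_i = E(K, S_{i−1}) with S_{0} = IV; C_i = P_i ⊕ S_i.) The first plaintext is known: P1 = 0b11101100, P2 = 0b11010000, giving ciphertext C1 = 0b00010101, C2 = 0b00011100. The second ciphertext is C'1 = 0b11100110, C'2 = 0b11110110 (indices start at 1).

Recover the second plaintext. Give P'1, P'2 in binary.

In OFB with a reused IV, both messages share the same keystream S_i, so C_i ⊕ C'_i = P_i ⊕ P'_i and thus P'_i = P_i ⊕ C_i ⊕ C'_i.
P'1: 0b11101100 ⊕ 0b00010101 ⊕ 0b11100110 = 0b00011111.
P'2: 0b11010000 ⊕ 0b00011100 ⊕ 0b11110110 = 0b00111010.

P'1 = 0b00011111, P'2 = 0b00111010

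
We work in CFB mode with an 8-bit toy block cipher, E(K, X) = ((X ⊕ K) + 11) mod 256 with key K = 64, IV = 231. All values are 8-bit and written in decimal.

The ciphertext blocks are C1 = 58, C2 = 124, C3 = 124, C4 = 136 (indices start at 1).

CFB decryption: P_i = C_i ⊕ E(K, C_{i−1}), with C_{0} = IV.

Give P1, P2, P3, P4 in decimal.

P1 = 136, P2 = 249, P3 = 59, P4 = 207

P1: E(K, 231) = 178; 58 ⊕ 178 = 136.
P2: E(K, 58) = 133; 124 ⊕ 133 = 249.
P3: E(K, 124) = 71; 124 ⊕ 71 = 59.
P4: E(K, 124) = 71; 136 ⊕ 71 = 207.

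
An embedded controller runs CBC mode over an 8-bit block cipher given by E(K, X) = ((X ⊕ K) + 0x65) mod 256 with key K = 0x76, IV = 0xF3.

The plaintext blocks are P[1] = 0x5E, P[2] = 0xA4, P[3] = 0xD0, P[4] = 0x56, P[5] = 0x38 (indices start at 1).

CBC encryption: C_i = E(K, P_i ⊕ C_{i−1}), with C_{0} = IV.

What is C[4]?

C[4] = 0xFB

C[1]: P[1] ⊕ 0xF3 = 0xAD; E(K, 0xAD) = 0x40.
C[2]: P[2] ⊕ 0x40 = 0xE4; E(K, 0xE4) = 0xF7.
C[3]: P[3] ⊕ 0xF7 = 0x27; E(K, 0x27) = 0xB6.
C[4]: P[4] ⊕ 0xB6 = 0xE0; E(K, 0xE0) = 0xFB.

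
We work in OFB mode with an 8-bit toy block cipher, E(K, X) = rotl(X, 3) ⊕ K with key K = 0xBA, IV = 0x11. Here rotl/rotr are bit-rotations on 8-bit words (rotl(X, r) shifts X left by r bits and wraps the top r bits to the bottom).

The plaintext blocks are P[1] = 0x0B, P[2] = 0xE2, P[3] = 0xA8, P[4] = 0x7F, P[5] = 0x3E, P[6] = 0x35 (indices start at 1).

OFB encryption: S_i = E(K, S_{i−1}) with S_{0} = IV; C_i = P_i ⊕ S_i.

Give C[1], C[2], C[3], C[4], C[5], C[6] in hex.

C[1] = 0x39, C[2] = 0xC9, C[3] = 0x4B, C[4] = 0xDA, C[5] = 0xA9, C[6] = 0x33

C[1]: S = E(K, 0x11) = 0x32; 0x0B ⊕ 0x32 = 0x39.
C[2]: S = E(K, 0x32) = 0x2B; 0xE2 ⊕ 0x2B = 0xC9.
C[3]: S = E(K, 0x2B) = 0xE3; 0xA8 ⊕ 0xE3 = 0x4B.
C[4]: S = E(K, 0xE3) = 0xA5; 0x7F ⊕ 0xA5 = 0xDA.
C[5]: S = E(K, 0xA5) = 0x97; 0x3E ⊕ 0x97 = 0xA9.
C[6]: S = E(K, 0x97) = 0x06; 0x35 ⊕ 0x06 = 0x33.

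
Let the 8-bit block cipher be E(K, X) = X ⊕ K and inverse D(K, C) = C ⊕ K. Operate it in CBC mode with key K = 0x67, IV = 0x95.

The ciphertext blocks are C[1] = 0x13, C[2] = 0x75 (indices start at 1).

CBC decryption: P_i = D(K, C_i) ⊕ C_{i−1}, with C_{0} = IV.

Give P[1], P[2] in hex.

P[1]: D(K, 0x13) = 0x74; 0x74 ⊕ 0x95 = 0xE1.
P[2]: D(K, 0x75) = 0x12; 0x12 ⊕ 0x13 = 0x01.

P[1] = 0xE1, P[2] = 0x01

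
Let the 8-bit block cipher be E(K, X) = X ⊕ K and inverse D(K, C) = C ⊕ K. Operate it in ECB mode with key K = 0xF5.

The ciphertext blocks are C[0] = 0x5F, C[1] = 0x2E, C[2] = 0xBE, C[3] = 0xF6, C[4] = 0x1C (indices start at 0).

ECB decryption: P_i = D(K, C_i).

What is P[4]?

P[4]: D(K, 0x1C) = 0xE9.

P[4] = 0xE9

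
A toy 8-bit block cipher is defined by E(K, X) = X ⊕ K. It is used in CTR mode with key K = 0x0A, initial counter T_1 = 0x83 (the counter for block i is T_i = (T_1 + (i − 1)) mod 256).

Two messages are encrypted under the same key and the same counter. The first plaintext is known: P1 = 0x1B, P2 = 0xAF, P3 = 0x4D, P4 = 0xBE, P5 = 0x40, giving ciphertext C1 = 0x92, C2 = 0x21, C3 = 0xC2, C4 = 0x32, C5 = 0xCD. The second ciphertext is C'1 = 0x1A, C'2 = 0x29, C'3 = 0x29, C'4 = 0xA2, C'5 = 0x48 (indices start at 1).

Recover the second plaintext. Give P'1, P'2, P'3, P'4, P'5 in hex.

P'1 = 0x93, P'2 = 0xA7, P'3 = 0xA6, P'4 = 0x2E, P'5 = 0xC5

In CTR with a reused counter, both messages share the same keystream S_i, so C_i ⊕ C'_i = P_i ⊕ P'_i and thus P'_i = P_i ⊕ C_i ⊕ C'_i.
P'1: 0x1B ⊕ 0x92 ⊕ 0x1A = 0x93.
P'2: 0xAF ⊕ 0x21 ⊕ 0x29 = 0xA7.
P'3: 0x4D ⊕ 0xC2 ⊕ 0x29 = 0xA6.
P'4: 0xBE ⊕ 0x32 ⊕ 0xA2 = 0x2E.
P'5: 0x40 ⊕ 0xCD ⊕ 0x48 = 0xC5.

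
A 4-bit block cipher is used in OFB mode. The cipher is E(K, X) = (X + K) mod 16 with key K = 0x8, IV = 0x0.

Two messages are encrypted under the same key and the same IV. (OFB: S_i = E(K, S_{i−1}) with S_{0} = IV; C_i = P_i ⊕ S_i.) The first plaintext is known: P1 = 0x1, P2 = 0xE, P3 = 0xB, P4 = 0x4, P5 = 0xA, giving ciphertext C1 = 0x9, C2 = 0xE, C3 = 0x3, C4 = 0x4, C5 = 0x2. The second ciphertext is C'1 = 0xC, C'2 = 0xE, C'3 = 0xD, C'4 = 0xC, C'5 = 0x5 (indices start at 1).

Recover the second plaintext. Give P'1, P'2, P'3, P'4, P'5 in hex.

In OFB with a reused IV, both messages share the same keystream S_i, so C_i ⊕ C'_i = P_i ⊕ P'_i and thus P'_i = P_i ⊕ C_i ⊕ C'_i.
P'1: 0x1 ⊕ 0x9 ⊕ 0xC = 0x4.
P'2: 0xE ⊕ 0xE ⊕ 0xE = 0xE.
P'3: 0xB ⊕ 0x3 ⊕ 0xD = 0x5.
P'4: 0x4 ⊕ 0x4 ⊕ 0xC = 0xC.
P'5: 0xA ⊕ 0x2 ⊕ 0x5 = 0xD.

P'1 = 0x4, P'2 = 0xE, P'3 = 0x5, P'4 = 0xC, P'5 = 0xD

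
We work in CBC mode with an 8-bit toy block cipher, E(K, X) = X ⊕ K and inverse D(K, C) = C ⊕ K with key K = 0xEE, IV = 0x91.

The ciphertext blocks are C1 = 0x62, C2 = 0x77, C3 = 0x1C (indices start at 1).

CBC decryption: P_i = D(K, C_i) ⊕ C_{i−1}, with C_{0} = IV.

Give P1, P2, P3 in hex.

P1 = 0x1D, P2 = 0xFB, P3 = 0x85

P1: D(K, 0x62) = 0x8C; 0x8C ⊕ 0x91 = 0x1D.
P2: D(K, 0x77) = 0x99; 0x99 ⊕ 0x62 = 0xFB.
P3: D(K, 0x1C) = 0xF2; 0xF2 ⊕ 0x77 = 0x85.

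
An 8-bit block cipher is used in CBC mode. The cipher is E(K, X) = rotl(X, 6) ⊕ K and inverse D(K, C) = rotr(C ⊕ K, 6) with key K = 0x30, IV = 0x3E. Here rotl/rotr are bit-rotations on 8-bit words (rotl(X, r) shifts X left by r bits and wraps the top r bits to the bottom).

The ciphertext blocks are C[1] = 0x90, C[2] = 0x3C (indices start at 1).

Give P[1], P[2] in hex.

CBC decryption: P_i = D(K, C_i) ⊕ C_{i−1}, with C_{0} = IV.
P[1]: D(K, 0x90) = 0x82; 0x82 ⊕ 0x3E = 0xBC.
P[2]: D(K, 0x3C) = 0x30; 0x30 ⊕ 0x90 = 0xA0.

P[1] = 0xBC, P[2] = 0xA0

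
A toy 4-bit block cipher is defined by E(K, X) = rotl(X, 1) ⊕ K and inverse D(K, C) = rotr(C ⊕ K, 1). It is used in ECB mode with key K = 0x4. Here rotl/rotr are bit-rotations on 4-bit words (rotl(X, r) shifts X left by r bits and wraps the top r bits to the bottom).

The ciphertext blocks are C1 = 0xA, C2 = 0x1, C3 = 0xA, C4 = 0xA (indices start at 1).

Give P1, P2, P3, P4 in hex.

ECB decryption: P_i = D(K, C_i).
P1: D(K, 0xA) = 0x7.
P2: D(K, 0x1) = 0xA.
P3: D(K, 0xA) = 0x7.
P4: D(K, 0xA) = 0x7.

P1 = 0x7, P2 = 0xA, P3 = 0x7, P4 = 0x7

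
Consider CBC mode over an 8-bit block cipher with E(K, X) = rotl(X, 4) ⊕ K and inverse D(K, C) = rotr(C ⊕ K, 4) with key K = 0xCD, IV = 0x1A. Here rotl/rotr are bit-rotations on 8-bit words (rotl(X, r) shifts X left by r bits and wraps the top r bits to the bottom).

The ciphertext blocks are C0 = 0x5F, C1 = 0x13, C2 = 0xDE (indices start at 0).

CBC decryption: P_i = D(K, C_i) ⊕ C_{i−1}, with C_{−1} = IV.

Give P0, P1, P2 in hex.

P0: D(K, 0x5F) = 0x29; 0x29 ⊕ 0x1A = 0x33.
P1: D(K, 0x13) = 0xED; 0xED ⊕ 0x5F = 0xB2.
P2: D(K, 0xDE) = 0x31; 0x31 ⊕ 0x13 = 0x22.

P0 = 0x33, P1 = 0xB2, P2 = 0x22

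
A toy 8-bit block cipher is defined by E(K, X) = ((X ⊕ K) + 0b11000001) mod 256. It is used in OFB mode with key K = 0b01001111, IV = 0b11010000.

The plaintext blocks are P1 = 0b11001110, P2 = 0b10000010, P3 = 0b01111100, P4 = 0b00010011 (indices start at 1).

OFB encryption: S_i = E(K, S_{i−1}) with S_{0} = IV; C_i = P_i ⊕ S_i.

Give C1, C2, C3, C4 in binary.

C1 = 0b10101110, C2 = 0b01110010, C3 = 0b11111100, C4 = 0b10000011

C1: S = E(K, 0b11010000) = 0b01100000; 0b11001110 ⊕ 0b01100000 = 0b10101110.
C2: S = E(K, 0b01100000) = 0b11110000; 0b10000010 ⊕ 0b11110000 = 0b01110010.
C3: S = E(K, 0b11110000) = 0b10000000; 0b01111100 ⊕ 0b10000000 = 0b11111100.
C4: S = E(K, 0b10000000) = 0b10010000; 0b00010011 ⊕ 0b10010000 = 0b10000011.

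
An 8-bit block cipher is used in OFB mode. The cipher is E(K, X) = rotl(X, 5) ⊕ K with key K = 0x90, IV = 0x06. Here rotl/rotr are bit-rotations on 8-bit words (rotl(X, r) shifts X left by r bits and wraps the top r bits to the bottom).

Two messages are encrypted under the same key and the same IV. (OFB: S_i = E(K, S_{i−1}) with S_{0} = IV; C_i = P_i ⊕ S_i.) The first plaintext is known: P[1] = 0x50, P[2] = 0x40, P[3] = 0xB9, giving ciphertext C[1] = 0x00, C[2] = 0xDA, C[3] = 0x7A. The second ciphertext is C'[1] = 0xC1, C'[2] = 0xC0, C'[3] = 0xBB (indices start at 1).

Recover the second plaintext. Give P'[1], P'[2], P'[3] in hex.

In OFB with a reused IV, both messages share the same keystream S_i, so C_i ⊕ C'_i = P_i ⊕ P'_i and thus P'_i = P_i ⊕ C_i ⊕ C'_i.
P'[1]: 0x50 ⊕ 0x00 ⊕ 0xC1 = 0x91.
P'[2]: 0x40 ⊕ 0xDA ⊕ 0xC0 = 0x5A.
P'[3]: 0xB9 ⊕ 0x7A ⊕ 0xBB = 0x78.

P'[1] = 0x91, P'[2] = 0x5A, P'[3] = 0x78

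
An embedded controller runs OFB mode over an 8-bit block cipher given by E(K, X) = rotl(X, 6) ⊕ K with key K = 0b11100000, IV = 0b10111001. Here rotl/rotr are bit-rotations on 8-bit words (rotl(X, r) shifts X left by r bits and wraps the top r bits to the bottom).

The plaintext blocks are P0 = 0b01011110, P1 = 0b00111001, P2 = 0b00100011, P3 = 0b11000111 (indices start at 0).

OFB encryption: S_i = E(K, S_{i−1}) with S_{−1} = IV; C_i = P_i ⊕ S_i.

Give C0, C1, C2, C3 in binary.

C0: S = E(K, 0b10111001) = 0b10001110; 0b01011110 ⊕ 0b10001110 = 0b11010000.
C1: S = E(K, 0b10001110) = 0b01000011; 0b00111001 ⊕ 0b01000011 = 0b01111010.
C2: S = E(K, 0b01000011) = 0b00110000; 0b00100011 ⊕ 0b00110000 = 0b00010011.
C3: S = E(K, 0b00110000) = 0b11101100; 0b11000111 ⊕ 0b11101100 = 0b00101011.

C0 = 0b11010000, C1 = 0b01111010, C2 = 0b00010011, C3 = 0b00101011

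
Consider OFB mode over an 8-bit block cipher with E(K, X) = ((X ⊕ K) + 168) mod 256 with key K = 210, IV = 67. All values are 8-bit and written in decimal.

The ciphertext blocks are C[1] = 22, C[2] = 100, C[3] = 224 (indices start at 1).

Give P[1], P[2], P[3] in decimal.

P[1] = 47, P[2] = 247, P[3] = 9

OFB decryption: S_i = E(K, S_{i−1}) with S_{0} = IV; P_i = C_i ⊕ S_i.
P[1]: S = E(K, 67) = 57; 22 ⊕ 57 = 47.
P[2]: S = E(K, 57) = 147; 100 ⊕ 147 = 247.
P[3]: S = E(K, 147) = 233; 224 ⊕ 233 = 9.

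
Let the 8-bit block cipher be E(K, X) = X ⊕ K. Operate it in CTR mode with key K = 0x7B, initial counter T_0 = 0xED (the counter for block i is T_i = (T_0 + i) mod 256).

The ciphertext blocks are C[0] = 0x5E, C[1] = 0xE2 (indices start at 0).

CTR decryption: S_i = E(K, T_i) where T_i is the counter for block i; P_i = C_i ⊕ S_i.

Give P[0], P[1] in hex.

P[0] = 0xC8, P[1] = 0x77

P[0]: T = 0xED, S = E(K, T) = 0x96; 0x5E ⊕ 0x96 = 0xC8.
P[1]: T = 0xEE, S = E(K, T) = 0x95; 0xE2 ⊕ 0x95 = 0x77.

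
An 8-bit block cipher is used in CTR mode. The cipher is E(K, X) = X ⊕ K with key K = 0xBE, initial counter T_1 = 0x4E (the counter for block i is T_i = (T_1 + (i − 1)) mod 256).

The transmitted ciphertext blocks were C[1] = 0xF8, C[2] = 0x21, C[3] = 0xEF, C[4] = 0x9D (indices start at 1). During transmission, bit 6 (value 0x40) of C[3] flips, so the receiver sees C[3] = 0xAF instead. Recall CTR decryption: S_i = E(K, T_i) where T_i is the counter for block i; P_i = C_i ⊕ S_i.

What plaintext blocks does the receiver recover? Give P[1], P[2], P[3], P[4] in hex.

Only C[3] changed, to 0xAF. In CTR, a change in C_i flips the same bit in P_i only; the keystream is unaffected. Decrypting the received ciphertext:
P[1]: T = 0x4E, S = E(K, T) = 0xF0; 0xF8 ⊕ 0xF0 = 0x08.
P[2]: T = 0x4F, S = E(K, T) = 0xF1; 0x21 ⊕ 0xF1 = 0xD0.
P[3]: T = 0x50, S = E(K, T) = 0xEE; 0xAF ⊕ 0xEE = 0x41.
P[4]: T = 0x51, S = E(K, T) = 0xEF; 0x9D ⊕ 0xEF = 0x72.
Blocks that differ from the original plaintext: P[3].

P[1] = 0x08, P[2] = 0xD0, P[3] = 0x41, P[4] = 0x72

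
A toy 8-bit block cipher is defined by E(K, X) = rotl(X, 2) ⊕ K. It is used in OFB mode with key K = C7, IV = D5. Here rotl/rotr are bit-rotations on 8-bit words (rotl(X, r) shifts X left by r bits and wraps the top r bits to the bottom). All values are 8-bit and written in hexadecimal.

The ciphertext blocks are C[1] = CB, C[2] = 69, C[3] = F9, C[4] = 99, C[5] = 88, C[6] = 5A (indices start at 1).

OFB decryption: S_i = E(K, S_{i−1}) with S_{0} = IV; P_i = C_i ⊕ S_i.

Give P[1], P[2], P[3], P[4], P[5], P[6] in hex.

P[1] = 5B, P[2] = EC, P[3] = 28, P[4] = 19, P[5] = 4D, P[6] = 8A

P[1]: S = E(K, D5) = 90; CB ⊕ 90 = 5B.
P[2]: S = E(K, 90) = 85; 69 ⊕ 85 = EC.
P[3]: S = E(K, 85) = D1; F9 ⊕ D1 = 28.
P[4]: S = E(K, D1) = 80; 99 ⊕ 80 = 19.
P[5]: S = E(K, 80) = C5; 88 ⊕ C5 = 4D.
P[6]: S = E(K, C5) = D0; 5A ⊕ D0 = 8A.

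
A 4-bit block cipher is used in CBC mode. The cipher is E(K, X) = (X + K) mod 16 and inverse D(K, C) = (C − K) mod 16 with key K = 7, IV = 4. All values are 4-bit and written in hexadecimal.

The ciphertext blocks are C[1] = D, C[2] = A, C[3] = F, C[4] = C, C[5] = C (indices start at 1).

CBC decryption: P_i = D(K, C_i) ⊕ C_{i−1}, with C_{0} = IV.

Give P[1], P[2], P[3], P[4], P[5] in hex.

P[1]: D(K, D) = 6; 6 ⊕ 4 = 2.
P[2]: D(K, A) = 3; 3 ⊕ D = E.
P[3]: D(K, F) = 8; 8 ⊕ A = 2.
P[4]: D(K, C) = 5; 5 ⊕ F = A.
P[5]: D(K, C) = 5; 5 ⊕ C = 9.

P[1] = 2, P[2] = E, P[3] = 2, P[4] = A, P[5] = 9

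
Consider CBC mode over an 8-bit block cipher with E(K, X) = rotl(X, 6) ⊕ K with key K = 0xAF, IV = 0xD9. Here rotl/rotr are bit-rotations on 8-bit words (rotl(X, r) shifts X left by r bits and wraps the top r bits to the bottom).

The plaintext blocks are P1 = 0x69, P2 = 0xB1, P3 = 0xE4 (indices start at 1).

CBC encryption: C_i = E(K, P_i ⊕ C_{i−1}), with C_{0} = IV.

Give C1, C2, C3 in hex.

C1 = 0x83, C2 = 0x23, C3 = 0x5E

C1: P1 ⊕ 0xD9 = 0xB0; E(K, 0xB0) = 0x83.
C2: P2 ⊕ 0x83 = 0x32; E(K, 0x32) = 0x23.
C3: P3 ⊕ 0x23 = 0xC7; E(K, 0xC7) = 0x5E.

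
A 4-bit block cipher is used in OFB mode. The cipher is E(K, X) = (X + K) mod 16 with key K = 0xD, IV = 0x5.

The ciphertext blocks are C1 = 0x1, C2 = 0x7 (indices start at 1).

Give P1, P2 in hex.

OFB decryption: S_i = E(K, S_{i−1}) with S_{0} = IV; P_i = C_i ⊕ S_i.
P1: S = E(K, 0x5) = 0x2; 0x1 ⊕ 0x2 = 0x3.
P2: S = E(K, 0x2) = 0xF; 0x7 ⊕ 0xF = 0x8.

P1 = 0x3, P2 = 0x8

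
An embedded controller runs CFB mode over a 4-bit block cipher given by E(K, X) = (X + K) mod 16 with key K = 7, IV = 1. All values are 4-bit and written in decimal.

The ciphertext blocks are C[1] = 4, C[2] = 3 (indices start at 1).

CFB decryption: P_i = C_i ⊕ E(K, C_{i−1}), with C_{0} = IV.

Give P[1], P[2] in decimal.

P[1] = 12, P[2] = 8

P[1]: E(K, 1) = 8; 4 ⊕ 8 = 12.
P[2]: E(K, 4) = 11; 3 ⊕ 11 = 8.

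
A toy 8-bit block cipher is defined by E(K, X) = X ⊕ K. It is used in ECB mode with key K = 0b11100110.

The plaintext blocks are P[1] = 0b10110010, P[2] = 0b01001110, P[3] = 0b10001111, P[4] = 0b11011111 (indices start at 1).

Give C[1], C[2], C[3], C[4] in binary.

C[1] = 0b01010100, C[2] = 0b10101000, C[3] = 0b01101001, C[4] = 0b00111001

ECB encryption: C_i = E(K, P_i).
C[1]: E(K, 0b10110010) = 0b01010100.
C[2]: E(K, 0b01001110) = 0b10101000.
C[3]: E(K, 0b10001111) = 0b01101001.
C[4]: E(K, 0b11011111) = 0b00111001.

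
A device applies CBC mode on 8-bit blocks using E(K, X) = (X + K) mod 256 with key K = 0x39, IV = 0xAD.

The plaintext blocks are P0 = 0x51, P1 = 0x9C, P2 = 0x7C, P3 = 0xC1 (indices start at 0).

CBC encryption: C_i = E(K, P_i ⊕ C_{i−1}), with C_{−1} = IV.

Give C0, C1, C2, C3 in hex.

C0 = 0x35, C1 = 0xE2, C2 = 0xD7, C3 = 0x4F

C0: P0 ⊕ 0xAD = 0xFC; E(K, 0xFC) = 0x35.
C1: P1 ⊕ 0x35 = 0xA9; E(K, 0xA9) = 0xE2.
C2: P2 ⊕ 0xE2 = 0x9E; E(K, 0x9E) = 0xD7.
C3: P3 ⊕ 0xD7 = 0x16; E(K, 0x16) = 0x4F.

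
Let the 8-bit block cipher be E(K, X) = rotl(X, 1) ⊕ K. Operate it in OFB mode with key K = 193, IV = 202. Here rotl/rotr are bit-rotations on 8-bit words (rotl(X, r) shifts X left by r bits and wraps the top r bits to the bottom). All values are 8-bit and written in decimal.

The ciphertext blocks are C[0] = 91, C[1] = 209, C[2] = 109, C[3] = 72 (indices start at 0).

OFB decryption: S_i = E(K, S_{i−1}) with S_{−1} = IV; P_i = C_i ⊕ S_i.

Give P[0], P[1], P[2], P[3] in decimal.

P[0]: S = E(K, 202) = 84; 91 ⊕ 84 = 15.
P[1]: S = E(K, 84) = 105; 209 ⊕ 105 = 184.
P[2]: S = E(K, 105) = 19; 109 ⊕ 19 = 126.
P[3]: S = E(K, 19) = 231; 72 ⊕ 231 = 175.

P[0] = 15, P[1] = 184, P[2] = 126, P[3] = 175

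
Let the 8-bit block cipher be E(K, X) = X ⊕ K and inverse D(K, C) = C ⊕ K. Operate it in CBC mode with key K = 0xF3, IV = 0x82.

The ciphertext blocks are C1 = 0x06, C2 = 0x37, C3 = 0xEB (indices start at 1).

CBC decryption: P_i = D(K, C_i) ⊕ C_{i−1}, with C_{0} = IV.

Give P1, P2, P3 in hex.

P1: D(K, 0x06) = 0xF5; 0xF5 ⊕ 0x82 = 0x77.
P2: D(K, 0x37) = 0xC4; 0xC4 ⊕ 0x06 = 0xC2.
P3: D(K, 0xEB) = 0x18; 0x18 ⊕ 0x37 = 0x2F.

P1 = 0x77, P2 = 0xC2, P3 = 0x2F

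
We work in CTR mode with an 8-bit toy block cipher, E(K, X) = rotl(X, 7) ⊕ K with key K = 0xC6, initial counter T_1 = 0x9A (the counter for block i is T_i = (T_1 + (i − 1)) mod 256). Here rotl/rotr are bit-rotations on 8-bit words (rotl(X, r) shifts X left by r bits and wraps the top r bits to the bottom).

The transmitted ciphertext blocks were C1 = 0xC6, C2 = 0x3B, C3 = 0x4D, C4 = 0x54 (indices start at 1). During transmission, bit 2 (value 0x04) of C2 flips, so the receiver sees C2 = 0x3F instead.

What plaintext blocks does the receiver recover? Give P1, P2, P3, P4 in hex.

P1 = 0x4D, P2 = 0x34, P3 = 0xC5, P4 = 0x5C

CTR decryption: S_i = E(K, T_i) where T_i is the counter for block i; P_i = C_i ⊕ S_i.
Only C2 changed, to 0x3F. In CTR, a change in C_i flips the same bit in P_i only; the keystream is unaffected. Decrypting the received ciphertext:
P1: T = 0x9A, S = E(K, T) = 0x8B; 0xC6 ⊕ 0x8B = 0x4D.
P2: T = 0x9B, S = E(K, T) = 0x0B; 0x3F ⊕ 0x0B = 0x34.
P3: T = 0x9C, S = E(K, T) = 0x88; 0x4D ⊕ 0x88 = 0xC5.
P4: T = 0x9D, S = E(K, T) = 0x08; 0x54 ⊕ 0x08 = 0x5C.
Blocks that differ from the original plaintext: P2.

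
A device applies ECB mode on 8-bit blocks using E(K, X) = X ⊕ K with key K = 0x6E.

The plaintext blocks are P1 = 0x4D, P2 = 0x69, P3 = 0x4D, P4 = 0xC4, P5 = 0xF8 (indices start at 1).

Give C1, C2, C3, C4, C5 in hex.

ECB encryption: C_i = E(K, P_i).
C1: E(K, 0x4D) = 0x23.
C2: E(K, 0x69) = 0x07.
C3: E(K, 0x4D) = 0x23.
C4: E(K, 0xC4) = 0xAA.
C5: E(K, 0xF8) = 0x96.

C1 = 0x23, C2 = 0x07, C3 = 0x23, C4 = 0xAA, C5 = 0x96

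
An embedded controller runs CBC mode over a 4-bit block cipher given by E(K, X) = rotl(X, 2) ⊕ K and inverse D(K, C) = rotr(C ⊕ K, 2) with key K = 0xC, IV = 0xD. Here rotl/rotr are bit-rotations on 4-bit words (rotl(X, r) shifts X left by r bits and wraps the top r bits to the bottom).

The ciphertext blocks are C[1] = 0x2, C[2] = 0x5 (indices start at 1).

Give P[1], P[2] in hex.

CBC decryption: P_i = D(K, C_i) ⊕ C_{i−1}, with C_{0} = IV.
P[1]: D(K, 0x2) = 0xB; 0xB ⊕ 0xD = 0x6.
P[2]: D(K, 0x5) = 0x6; 0x6 ⊕ 0x2 = 0x4.

P[1] = 0x6, P[2] = 0x4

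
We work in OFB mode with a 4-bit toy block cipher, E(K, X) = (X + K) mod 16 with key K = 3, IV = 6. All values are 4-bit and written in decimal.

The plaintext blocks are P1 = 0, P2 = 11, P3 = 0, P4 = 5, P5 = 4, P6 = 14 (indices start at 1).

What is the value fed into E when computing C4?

OFB encryption: S_i = E(K, S_{i−1}) with S_{0} = IV; C_i = P_i ⊕ S_i.
C1: S = E(K, 6) = 9; 0 ⊕ 9 = 9.
C2: S = E(K, 9) = 12; 11 ⊕ 12 = 7.
C3: S = E(K, 12) = 15; 0 ⊕ 15 = 15.
C4: S = E(K, 15) = 2; 5 ⊕ 2 = 7.
So the input to E for block 4 is 15.

15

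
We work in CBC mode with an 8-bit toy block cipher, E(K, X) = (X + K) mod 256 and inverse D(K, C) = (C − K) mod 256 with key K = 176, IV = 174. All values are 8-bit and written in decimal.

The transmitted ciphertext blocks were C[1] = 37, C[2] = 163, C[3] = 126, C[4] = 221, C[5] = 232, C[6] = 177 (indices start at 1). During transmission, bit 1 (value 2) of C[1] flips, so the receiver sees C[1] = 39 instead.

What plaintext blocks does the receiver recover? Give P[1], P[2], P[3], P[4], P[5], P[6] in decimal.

CBC decryption: P_i = D(K, C_i) ⊕ C_{i−1}, with C_{0} = IV.
Only C[1] changed, to 39. In CBC, a change in C_i garbles P_i and flips the same bit in P_{i+1}. Decrypting the received ciphertext:
P[1]: D(K, 39) = 119; 119 ⊕ 174 = 217.
P[2]: D(K, 163) = 243; 243 ⊕ 39 = 212.
P[3]: D(K, 126) = 206; 206 ⊕ 163 = 109.
P[4]: D(K, 221) = 45; 45 ⊕ 126 = 83.
P[5]: D(K, 232) = 56; 56 ⊕ 221 = 229.
P[6]: D(K, 177) = 1; 1 ⊕ 232 = 233.
Blocks that differ from the original plaintext: P[1], P[2].

P[1] = 217, P[2] = 212, P[3] = 109, P[4] = 83, P[5] = 229, P[6] = 233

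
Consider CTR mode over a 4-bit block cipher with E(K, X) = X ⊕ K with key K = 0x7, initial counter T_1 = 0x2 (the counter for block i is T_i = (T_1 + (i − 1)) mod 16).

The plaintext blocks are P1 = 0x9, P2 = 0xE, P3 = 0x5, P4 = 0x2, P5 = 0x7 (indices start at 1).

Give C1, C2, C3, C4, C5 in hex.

CTR encryption: S_i = E(K, T_i) where T_i is the counter for block i; C_i = P_i ⊕ S_i.
C1: T = 0x2, S = E(K, T) = 0x5; 0x9 ⊕ 0x5 = 0xC.
C2: T = 0x3, S = E(K, T) = 0x4; 0xE ⊕ 0x4 = 0xA.
C3: T = 0x4, S = E(K, T) = 0x3; 0x5 ⊕ 0x3 = 0x6.
C4: T = 0x5, S = E(K, T) = 0x2; 0x2 ⊕ 0x2 = 0x0.
C5: T = 0x6, S = E(K, T) = 0x1; 0x7 ⊕ 0x1 = 0x6.

C1 = 0xC, C2 = 0xA, C3 = 0x6, C4 = 0x0, C5 = 0x6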